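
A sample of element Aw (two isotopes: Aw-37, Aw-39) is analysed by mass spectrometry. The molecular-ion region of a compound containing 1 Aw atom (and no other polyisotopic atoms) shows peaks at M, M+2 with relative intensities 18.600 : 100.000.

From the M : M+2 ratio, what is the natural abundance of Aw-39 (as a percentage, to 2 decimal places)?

Let p = fractional abundance of Aw-37. I(M+2)/I(M) = [C(1,1)·p^0·(1−p)] / p^1 = 1·(1−p)/p = 100.000/18.600 = 5.3763
(1−p)/p = 5.3763/1 = 5.3763  ⇒  p = 1/(1 + 5.3763) = 0.1568
Aw-37: 15.68%, Aw-39: 84.32%.

84.32%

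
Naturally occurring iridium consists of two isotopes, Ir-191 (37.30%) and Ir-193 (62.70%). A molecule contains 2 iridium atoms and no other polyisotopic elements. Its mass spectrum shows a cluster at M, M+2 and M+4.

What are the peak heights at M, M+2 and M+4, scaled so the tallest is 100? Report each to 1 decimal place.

29.7 : 100.0 : 84.0

Expanding (0.3730 + 0.6270)^2:
P(M) = 0.3730^2 = 0.139129
P(M+2) = 2 × 0.3730^1 × 0.6270^1 = 0.467742
P(M+4) = 0.6270^2 = 0.393129
The M+2 peak is largest (0.467742); scaling to 100 gives 29.7 : 100.0 : 84.0.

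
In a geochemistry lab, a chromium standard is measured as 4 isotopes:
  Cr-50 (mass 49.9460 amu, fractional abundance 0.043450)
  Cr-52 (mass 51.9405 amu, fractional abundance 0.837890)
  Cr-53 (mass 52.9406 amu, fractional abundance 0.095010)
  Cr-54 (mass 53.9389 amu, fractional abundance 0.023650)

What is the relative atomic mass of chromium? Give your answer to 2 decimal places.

Average mass = Σ (abundance × isotope mass) = 0.043450 × 49.9460 + 0.837890 × 51.9405 + 0.095010 × 52.9406 + 0.023650 × 53.9389
= 2.17015 + 43.52043 + 5.02989 + 1.27565 = 51.99612 amu

52.00 amu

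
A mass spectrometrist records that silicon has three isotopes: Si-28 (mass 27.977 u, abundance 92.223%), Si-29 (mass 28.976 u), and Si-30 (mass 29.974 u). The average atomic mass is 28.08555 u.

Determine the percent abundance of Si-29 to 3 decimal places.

Let x and y be the fractions of Si-29 and Si-30. Then x + y = 1 − 0.92223 = 0.07777 and 28.976x + 29.974y = 28.08555 − 0.92223×27.977 = 2.28432129.
Substituting: 28.976x + 29.974(0.07777 − x) = 2.28432129
(28.976 − 29.974)x = -0.04675669  ⇒  x = 0.04685, y = 0.03092
Si-29: 4.685%, Si-30: 3.092%.

4.685%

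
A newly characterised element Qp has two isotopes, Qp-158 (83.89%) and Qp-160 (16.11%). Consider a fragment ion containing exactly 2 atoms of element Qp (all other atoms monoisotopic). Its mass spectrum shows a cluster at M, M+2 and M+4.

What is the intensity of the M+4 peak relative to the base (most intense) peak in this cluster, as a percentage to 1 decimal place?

3.7%

Binomial terms of (0.8389 + 0.1611)^2: M 0.7038, M+2 0.2703, M+4 0.0260 → M is the base peak.
P(M) = C(2,0) × 0.8389^2 × 0.1611^0 = 1 × 0.70375321 × 1.0000 = 0.703753 (base)
P(M+4) = C(2,2) × 0.8389^0 × 0.1611^2 = 1 × 1.0000 × 0.02595321 = 0.025953
Relative intensity = 0.025953 / 0.703753 × 100 = 3.7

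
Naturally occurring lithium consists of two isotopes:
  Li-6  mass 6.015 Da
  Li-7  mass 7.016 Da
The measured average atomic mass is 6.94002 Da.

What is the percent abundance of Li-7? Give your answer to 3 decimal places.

92.410%

Writing the weighted mean with unknown fraction x of Li-6:
6.015·x + 7.016·(1 − x) = 6.94002
(6.015 − 7.016)·x = 6.94002 − 7.016
x = -0.07598 / -1.001 = 0.07590 → 7.590% Li-6, 92.410% Li-7.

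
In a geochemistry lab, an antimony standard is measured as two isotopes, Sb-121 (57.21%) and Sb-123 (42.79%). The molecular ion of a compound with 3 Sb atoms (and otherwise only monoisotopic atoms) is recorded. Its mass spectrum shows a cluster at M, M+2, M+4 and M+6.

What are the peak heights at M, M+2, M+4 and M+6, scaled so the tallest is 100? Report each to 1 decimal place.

44.6 : 100.0 : 74.8 : 18.6

Each Sb atom is independently Sb-121 (p = 0.5721) or Sb-123 (q = 0.4279); the cluster is the binomial expansion (p + q)^3.
P(M) = 0.5721^3 = 0.187247
P(M+2) = 3 × 0.5721^2 × 0.4279^1 = 0.420153
P(M+4) = 3 × 0.5721^1 × 0.4279^2 = 0.314252
P(M+6) = 0.4279^3 = 0.078348
The M+2 peak is largest (0.420153); scaling to 100 gives 44.6 : 100.0 : 74.8 : 18.6.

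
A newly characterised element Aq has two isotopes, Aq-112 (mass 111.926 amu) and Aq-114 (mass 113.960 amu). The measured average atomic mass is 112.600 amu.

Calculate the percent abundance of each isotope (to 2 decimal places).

Aq-112: 66.86%, Aq-114: 33.14%

Let x be the fractional abundance of Aq-112; then Aq-114 has abundance 1 − x.
111.926·x + 113.960·(1 − x) = 112.600
(111.926 − 113.960)·x = 112.600 − 113.960
x = -1.360 / -2.034 = 0.66863 → 66.86% Aq-112, 33.14% Aq-114.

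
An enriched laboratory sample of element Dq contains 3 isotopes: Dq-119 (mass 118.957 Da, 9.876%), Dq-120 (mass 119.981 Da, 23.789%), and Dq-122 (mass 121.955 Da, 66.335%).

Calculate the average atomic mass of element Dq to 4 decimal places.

Ar = Σ fᵢ·mᵢ = 0.09876 × 118.957 + 0.23789 × 119.981 + 0.66335 × 121.955
= 11.74819 + 28.54228 + 80.89885 = 121.18932 Da

121.1893 Da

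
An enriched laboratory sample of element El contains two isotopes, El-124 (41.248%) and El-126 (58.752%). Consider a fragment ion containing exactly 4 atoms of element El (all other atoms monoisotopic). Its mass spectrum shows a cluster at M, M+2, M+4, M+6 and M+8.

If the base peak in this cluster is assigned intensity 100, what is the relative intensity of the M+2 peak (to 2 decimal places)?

46.80

(0.41248 + 0.58752)^4 gives M 0.0289, M+2 0.1649, M+4 0.3524, M+6 0.3346, M+8 0.1191; the largest is M+4.
P(M+4) = C(4,2) × 0.41248^2 × 0.58752^2 = 6 × 0.17013975 × 0.34517975 = 0.352373 (base)
P(M+2) = C(4,1) × 0.41248^3 × 0.58752^1 = 4 × 0.07017924 × 0.58752 = 0.164927
Relative intensity = 0.164927 / 0.352373 × 100 = 46.80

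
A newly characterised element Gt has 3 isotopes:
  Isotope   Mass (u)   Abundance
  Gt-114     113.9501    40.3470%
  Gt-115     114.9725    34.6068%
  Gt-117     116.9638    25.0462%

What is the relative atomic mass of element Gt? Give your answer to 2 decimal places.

Ar = Σ fᵢ·mᵢ = 0.403470 × 113.9501 + 0.346068 × 114.9725 + 0.250462 × 116.9638
= 45.97545 + 39.78830 + 29.29499 = 115.05874 u

115.06 u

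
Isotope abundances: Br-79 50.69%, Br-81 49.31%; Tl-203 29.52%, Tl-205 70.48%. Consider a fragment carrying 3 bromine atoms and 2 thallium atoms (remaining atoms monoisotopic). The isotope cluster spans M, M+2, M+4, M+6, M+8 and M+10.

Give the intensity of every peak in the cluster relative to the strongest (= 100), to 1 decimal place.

3.2 : 24.7 : 72.2 : 100.0 : 66.1 : 16.9

Bromine pattern (n=3): 0.13024674 : 0.3801026 : 0.36975457 : 0.11989609
Thallium pattern (n=2): 0.08714304 : 0.41611392 : 0.49674304
Convolve the two distributions (both contribute in 2-u steps):
  M: 0.13024674×0.08714304 = 0.011350
  M+2: 0.13024674×0.41611392 + 0.3801026×0.08714304 = 0.087321
  M+4: 0.13024674×0.49674304 + 0.3801026×0.41611392 + 0.36975457×0.08714304 = 0.255087
  M+6: 0.3801026×0.49674304 + 0.36975457×0.41611392 + 0.11989609×0.08714304 = 0.353121
  M+8: 0.36975457×0.49674304 + 0.11989609×0.41611392 = 0.233563
  M+10: 0.11989609×0.49674304 = 0.059558
Scale to base peak (0.353121) = 100: 3.2 : 24.7 : 72.2 : 100.0 : 66.1 : 16.9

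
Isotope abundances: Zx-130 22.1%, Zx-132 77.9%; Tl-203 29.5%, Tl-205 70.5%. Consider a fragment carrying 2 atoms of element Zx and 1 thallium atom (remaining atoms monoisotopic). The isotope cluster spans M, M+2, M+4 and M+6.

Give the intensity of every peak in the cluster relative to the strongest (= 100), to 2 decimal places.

3.37 : 31.79 : 98.58 : 100.00

Element Zx pattern (n=2): 0.048841 : 0.344318 : 0.606841
Thallium pattern (n=1): 0.2950 : 0.7050
Convolve the two distributions (both contribute in 2-u steps):
  M: 0.048841×0.2950 = 0.014408
  M+2: 0.048841×0.7050 + 0.344318×0.2950 = 0.136007
  M+4: 0.344318×0.7050 + 0.606841×0.2950 = 0.421762
  M+6: 0.606841×0.7050 = 0.427823
Scale to base peak (0.427823) = 100: 3.37 : 31.79 : 98.58 : 100.00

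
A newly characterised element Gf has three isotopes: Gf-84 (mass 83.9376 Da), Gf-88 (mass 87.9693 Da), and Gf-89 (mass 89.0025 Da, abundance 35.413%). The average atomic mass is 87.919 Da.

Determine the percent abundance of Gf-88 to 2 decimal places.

54.26%

Let x and y be the fractions of Gf-84 and Gf-88. Then x + y = 1 − 0.35413 = 0.64587 and 83.9376x + 87.9693y = 87.919 − 0.35413×89.0025 = 56.400544675.
Substituting: 83.9376x + 87.9693(0.64587 − x) = 56.400544675
(83.9376 − 87.9693)x = -0.416187116  ⇒  x = 0.10323, y = 0.54264
Gf-84: 10.32%, Gf-88: 54.26%.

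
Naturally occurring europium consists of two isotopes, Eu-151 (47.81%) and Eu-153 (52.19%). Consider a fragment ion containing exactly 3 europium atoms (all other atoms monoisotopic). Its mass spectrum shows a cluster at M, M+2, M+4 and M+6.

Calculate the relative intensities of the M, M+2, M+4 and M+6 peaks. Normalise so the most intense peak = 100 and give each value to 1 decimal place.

28.0 : 91.6 : 100.0 : 36.4

Each Eu atom is independently Eu-151 (p = 0.4781) or Eu-153 (q = 0.5219); the cluster is the binomial expansion (p + q)^3.
P(M) = 0.4781^3 = 0.109284
P(M+2) = 3 × 0.4781^2 × 0.5219^1 = 0.357887
P(M+4) = 3 × 0.4781^1 × 0.5219^2 = 0.390674
P(M+6) = 0.5219^3 = 0.142155
The M+4 peak is largest (0.390674); scaling to 100 gives 28.0 : 91.6 : 100.0 : 36.4.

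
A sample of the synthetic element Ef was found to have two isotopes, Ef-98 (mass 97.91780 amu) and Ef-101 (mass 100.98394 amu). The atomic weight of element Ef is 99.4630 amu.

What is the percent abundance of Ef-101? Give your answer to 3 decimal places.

Writing the weighted mean with unknown fraction x of Ef-98:
97.91780·x + 100.98394·(1 − x) = 99.4630
(97.91780 − 100.98394)·x = 99.4630 − 100.98394
x = -1.52094 / -3.06614 = 0.49604 → 49.604% Ef-98, 50.396% Ef-101.

50.396%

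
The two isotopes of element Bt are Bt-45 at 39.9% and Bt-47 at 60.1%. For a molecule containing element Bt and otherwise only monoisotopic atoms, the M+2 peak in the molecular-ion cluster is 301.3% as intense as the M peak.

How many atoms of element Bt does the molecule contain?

2

The M+2/M ratio from n Bt atoms is n · q/p = n · 0.601/0.399.
n = 3.013 × 0.399/0.601 = 2.00 ≈ 2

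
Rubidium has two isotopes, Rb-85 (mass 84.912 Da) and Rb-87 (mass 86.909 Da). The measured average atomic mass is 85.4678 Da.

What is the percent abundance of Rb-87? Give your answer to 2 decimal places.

27.83%

With x = fraction of Rb-85 (so Rb-87 is 1 − x):
84.912·x + 86.909·(1 − x) = 85.4678
(84.912 − 86.909)·x = 85.4678 − 86.909
x = -1.4412 / -1.997 = 0.72168 → 72.17% Rb-85, 27.83% Rb-87.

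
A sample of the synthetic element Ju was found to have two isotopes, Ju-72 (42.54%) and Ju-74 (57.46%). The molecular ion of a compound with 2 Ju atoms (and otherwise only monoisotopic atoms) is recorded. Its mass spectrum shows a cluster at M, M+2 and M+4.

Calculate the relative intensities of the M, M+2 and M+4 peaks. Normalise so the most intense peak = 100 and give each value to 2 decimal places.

The 2 Ju atoms are independent, so intensities follow the terms of (0.4254 + 0.5746)^2.
P(M) = 0.4254^2 = 0.180965
P(M+2) = 2 × 0.4254^1 × 0.5746^1 = 0.488870
P(M+4) = 0.5746^2 = 0.330165
The M+2 peak is largest (0.488870); scaling to 100 gives 37.02 : 100.00 : 67.54.

37.02 : 100.00 : 67.54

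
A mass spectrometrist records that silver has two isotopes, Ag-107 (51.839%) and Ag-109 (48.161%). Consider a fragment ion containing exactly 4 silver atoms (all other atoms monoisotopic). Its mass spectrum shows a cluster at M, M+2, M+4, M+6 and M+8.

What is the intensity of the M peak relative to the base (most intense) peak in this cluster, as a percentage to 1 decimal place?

19.3%

Binomial terms of (0.51839 + 0.48161)^4: M 0.0722, M+2 0.2684, M+4 0.3740, M+6 0.2316, M+8 0.0538 → M+4 is the base peak.
P(M+4) = C(4,2) × 0.51839^2 × 0.48161^2 = 6 × 0.26872819 × 0.23194819 = 0.373986 (base)
P(M) = C(4,0) × 0.51839^4 × 0.48161^0 = 1 × 0.07221484 × 1.0000 = 0.072215
Relative intensity = 0.072215 / 0.373986 × 100 = 19.3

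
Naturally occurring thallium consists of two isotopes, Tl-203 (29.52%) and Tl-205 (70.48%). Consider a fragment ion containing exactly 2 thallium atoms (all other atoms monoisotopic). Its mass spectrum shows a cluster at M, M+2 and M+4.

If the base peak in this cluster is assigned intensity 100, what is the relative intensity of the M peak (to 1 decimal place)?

(0.2952 + 0.7048)^2 gives M 0.0871, M+2 0.4161, M+4 0.4967; the largest is M+4.
P(M+4) = C(2,2) × 0.2952^0 × 0.7048^2 = 1 × 1.0000 × 0.49674304 = 0.496743 (base)
P(M) = C(2,0) × 0.2952^2 × 0.7048^0 = 1 × 0.08714304 × 1.0000 = 0.087143
Relative intensity = 0.087143 / 0.496743 × 100 = 17.5

17.5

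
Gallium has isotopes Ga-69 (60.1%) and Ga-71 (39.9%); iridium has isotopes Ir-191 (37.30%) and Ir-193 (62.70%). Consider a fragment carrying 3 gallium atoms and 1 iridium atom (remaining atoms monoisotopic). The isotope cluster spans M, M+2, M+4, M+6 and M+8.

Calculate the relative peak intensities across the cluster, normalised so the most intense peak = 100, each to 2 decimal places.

Gallium pattern (n=3): 0.2170818 : 0.4323576 : 0.2870394 : 0.0635212
Iridium pattern (n=1): 0.3730 : 0.6270
Convolve the two distributions (both contribute in 2-u steps):
  M: 0.2170818×0.3730 = 0.080972
  M+2: 0.2170818×0.6270 + 0.4323576×0.3730 = 0.297380
  M+4: 0.4323576×0.6270 + 0.2870394×0.3730 = 0.378154
  M+6: 0.2870394×0.6270 + 0.0635212×0.3730 = 0.203667
  M+8: 0.0635212×0.6270 = 0.039828
Scale to base peak (0.378154) = 100: 21.41 : 78.64 : 100.00 : 53.86 : 10.53

21.41 : 78.64 : 100.00 : 53.86 : 10.53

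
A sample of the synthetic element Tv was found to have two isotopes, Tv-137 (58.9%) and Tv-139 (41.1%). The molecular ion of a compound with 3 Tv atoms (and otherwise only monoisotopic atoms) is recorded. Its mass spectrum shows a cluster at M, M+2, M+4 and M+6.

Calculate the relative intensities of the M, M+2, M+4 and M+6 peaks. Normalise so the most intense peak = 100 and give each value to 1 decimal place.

The 3 Tv atoms are independent, so intensities follow the terms of (0.589 + 0.411)^3.
P(M) = 0.589^3 = 0.204336
P(M+2) = 3 × 0.589^2 × 0.411^1 = 0.427754
P(M+4) = 3 × 0.589^1 × 0.411^2 = 0.298483
P(M+6) = 0.411^3 = 0.069427
The M+2 peak is largest (0.427754); scaling to 100 gives 47.8 : 100.0 : 69.8 : 16.2.

47.8 : 100.0 : 69.8 : 16.2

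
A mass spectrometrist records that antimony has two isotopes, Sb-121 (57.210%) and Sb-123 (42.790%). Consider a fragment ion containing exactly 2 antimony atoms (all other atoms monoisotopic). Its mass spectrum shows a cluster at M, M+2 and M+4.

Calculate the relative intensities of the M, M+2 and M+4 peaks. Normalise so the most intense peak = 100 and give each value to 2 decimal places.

66.85 : 100.00 : 37.40

Each Sb atom is independently Sb-121 (p = 0.57210) or Sb-123 (q = 0.42790); the cluster is the binomial expansion (p + q)^2.
P(M) = 0.57210^2 = 0.327298
P(M+2) = 2 × 0.57210^1 × 0.42790^1 = 0.489603
P(M+4) = 0.42790^2 = 0.183098
The M+2 peak is largest (0.489603); scaling to 100 gives 66.85 : 100.00 : 37.40.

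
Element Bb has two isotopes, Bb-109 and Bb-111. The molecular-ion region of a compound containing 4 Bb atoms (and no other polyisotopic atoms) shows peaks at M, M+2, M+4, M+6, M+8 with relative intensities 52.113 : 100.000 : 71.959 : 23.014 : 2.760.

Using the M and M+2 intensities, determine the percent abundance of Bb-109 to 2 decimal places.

If p is the fraction of Bb that is Bb-109, then I(M+2)/I(M) = [C(4,1)·p^3·(1−p)] / p^4 = 4·(1−p)/p = 100.000/52.113 = 1.9189
(1−p)/p = 1.9189/4 = 0.4797  ⇒  p = 1/(1 + 0.4797) = 0.6758
Bb-109: 67.58%, Bb-111: 32.42%.

67.58%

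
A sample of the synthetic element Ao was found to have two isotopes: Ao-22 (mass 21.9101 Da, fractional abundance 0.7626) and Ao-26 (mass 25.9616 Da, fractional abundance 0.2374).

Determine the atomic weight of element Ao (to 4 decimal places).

Average mass = Σ (abundance × isotope mass) = 0.7626 × 21.9101 + 0.2374 × 25.9616
= 16.70864 + 6.16328 = 22.87192 Da

22.8719 Da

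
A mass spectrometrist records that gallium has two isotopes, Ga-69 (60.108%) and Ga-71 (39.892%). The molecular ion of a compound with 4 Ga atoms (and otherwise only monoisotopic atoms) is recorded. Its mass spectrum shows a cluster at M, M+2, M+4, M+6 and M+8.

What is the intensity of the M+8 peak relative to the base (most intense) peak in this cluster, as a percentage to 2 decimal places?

7.31%

Binomial terms of (0.60108 + 0.39892)^4: M 0.1305, M+2 0.3465, M+4 0.3450, M+6 0.1526, M+8 0.0253 → M+2 is the base peak.
P(M+2) = C(4,1) × 0.60108^3 × 0.39892^1 = 4 × 0.2171685 × 0.39892 = 0.346531 (base)
P(M+8) = C(4,4) × 0.60108^0 × 0.39892^4 = 1 × 1.0000 × 0.02532464 = 0.025325
Relative intensity = 0.025325 / 0.346531 × 100 = 7.31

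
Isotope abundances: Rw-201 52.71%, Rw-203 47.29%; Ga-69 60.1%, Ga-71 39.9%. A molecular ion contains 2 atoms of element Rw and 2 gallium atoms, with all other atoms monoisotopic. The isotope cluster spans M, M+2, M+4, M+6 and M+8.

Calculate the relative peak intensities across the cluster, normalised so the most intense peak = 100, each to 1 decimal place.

27.6 : 86.1 : 100.0 : 51.3 : 9.8

Element Rw pattern (n=2): 0.27783441 : 0.49853118 : 0.22363441
Gallium pattern (n=2): 0.361201 : 0.479598 : 0.159201
Convolve the two distributions (both contribute in 2-u steps):
  M: 0.27783441×0.361201 = 0.100354
  M+2: 0.27783441×0.479598 + 0.49853118×0.361201 = 0.313319
  M+4: 0.27783441×0.159201 + 0.49853118×0.479598 + 0.22363441×0.361201 = 0.364103
  M+6: 0.49853118×0.159201 + 0.22363441×0.479598 = 0.186621
  M+8: 0.22363441×0.159201 = 0.035603
Scale to base peak (0.364103) = 100: 27.6 : 86.1 : 100.0 : 51.3 : 9.8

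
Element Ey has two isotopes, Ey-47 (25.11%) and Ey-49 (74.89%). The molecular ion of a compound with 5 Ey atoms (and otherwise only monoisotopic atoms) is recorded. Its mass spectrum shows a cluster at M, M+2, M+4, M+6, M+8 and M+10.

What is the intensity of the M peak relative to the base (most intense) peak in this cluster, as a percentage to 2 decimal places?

0.25%

Binomial terms of (0.2511 + 0.7489)^5: M 0.0010, M+2 0.0149, M+4 0.0888, M+6 0.2648, M+8 0.3949, M+10 0.2356 → M+8 is the base peak.
P(M+8) = C(5,4) × 0.2511^1 × 0.7489^4 = 5 × 0.2511 × 0.31455408 = 0.394923 (base)
P(M) = C(5,0) × 0.2511^5 × 0.7489^0 = 1 × 0.00099824 × 1.0000 = 0.000998
Relative intensity = 0.000998 / 0.394923 × 100 = 0.25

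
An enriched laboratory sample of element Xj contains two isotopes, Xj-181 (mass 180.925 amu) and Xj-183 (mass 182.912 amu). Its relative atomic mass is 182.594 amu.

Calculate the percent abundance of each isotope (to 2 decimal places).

Writing the weighted mean with unknown fraction x of Xj-181:
180.925·x + 182.912·(1 − x) = 182.594
(180.925 − 182.912)·x = 182.594 − 182.912
x = -0.318 / -1.987 = 0.16004 → 16.00% Xj-181, 84.00% Xj-183.

Xj-181: 16.00%, Xj-183: 84.00%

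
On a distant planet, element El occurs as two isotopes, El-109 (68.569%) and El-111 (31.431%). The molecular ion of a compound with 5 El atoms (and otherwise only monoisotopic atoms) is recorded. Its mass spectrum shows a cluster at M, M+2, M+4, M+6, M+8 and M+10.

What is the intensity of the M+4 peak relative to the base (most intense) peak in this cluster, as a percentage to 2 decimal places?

Term probabilities: M 0.1516, M+2 0.3474, M+4 0.3185, M+6 0.1460, M+8 0.0335, M+10 0.0031. Base peak = M+2.
P(M+2) = C(5,1) × 0.68569^4 × 0.31431^1 = 5 × 0.22106056 × 0.31431 = 0.347408 (base)
P(M+4) = C(5,2) × 0.68569^3 × 0.31431^2 = 10 × 0.3223914 × 0.09879078 = 0.318493
Relative intensity = 0.318493 / 0.347408 × 100 = 91.68

91.68%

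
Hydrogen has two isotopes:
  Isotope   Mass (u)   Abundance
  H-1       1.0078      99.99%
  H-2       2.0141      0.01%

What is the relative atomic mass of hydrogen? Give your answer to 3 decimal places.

1.008 u

The abundance-weighted mean is 0.9999 × 1.0078 + 0.0001 × 2.0141
= 1.00770 + 0.00020 = 1.00790 u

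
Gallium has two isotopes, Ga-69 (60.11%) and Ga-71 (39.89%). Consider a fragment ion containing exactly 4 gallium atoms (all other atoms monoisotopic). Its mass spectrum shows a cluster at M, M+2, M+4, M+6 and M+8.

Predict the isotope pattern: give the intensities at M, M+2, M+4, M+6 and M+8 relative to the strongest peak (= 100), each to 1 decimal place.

The 4 Ga atoms are independent, so intensities follow the terms of (0.6011 + 0.3989)^4.
P(M) = 0.6011^4 = 0.130553
P(M+2) = 4 × 0.6011^3 × 0.3989^1 = 0.346549
P(M+4) = 6 × 0.6011^2 × 0.3989^2 = 0.344963
P(M+6) = 4 × 0.6011^1 × 0.3989^3 = 0.152616
P(M+8) = 0.3989^4 = 0.025320
The M+2 peak is largest (0.346549); scaling to 100 gives 37.7 : 100.0 : 99.5 : 44.0 : 7.3.

37.7 : 100.0 : 99.5 : 44.0 : 7.3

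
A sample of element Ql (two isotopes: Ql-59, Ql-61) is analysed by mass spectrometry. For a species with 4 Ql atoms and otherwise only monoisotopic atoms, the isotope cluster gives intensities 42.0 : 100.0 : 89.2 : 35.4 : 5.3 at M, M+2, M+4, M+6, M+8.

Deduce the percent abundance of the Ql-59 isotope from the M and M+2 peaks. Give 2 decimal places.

Write p for the Ql-59 fraction. I(M+2)/I(M) = [C(4,1)·p^3·(1−p)] / p^4 = 4·(1−p)/p = 100.0/42.0 = 2.3810
(1−p)/p = 2.3810/4 = 0.5952  ⇒  p = 1/(1 + 0.5952) = 0.6269
Ql-59: 62.69%, Ql-61: 37.31%.

62.69%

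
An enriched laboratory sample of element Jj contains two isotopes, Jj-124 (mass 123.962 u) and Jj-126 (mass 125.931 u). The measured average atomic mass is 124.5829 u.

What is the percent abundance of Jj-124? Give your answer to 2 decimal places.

68.47%

Writing the weighted mean with unknown fraction x of Jj-124:
123.962·x + 125.931·(1 − x) = 124.5829
(123.962 − 125.931)·x = 124.5829 − 125.931
x = -1.3481 / -1.969 = 0.68466 → 68.47% Jj-124, 31.53% Jj-126.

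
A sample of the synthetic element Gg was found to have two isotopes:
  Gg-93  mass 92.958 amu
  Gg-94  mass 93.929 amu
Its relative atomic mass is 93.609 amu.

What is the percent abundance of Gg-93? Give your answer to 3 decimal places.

Writing the weighted mean with unknown fraction x of Gg-93:
92.958·x + 93.929·(1 − x) = 93.609
(92.958 − 93.929)·x = 93.609 − 93.929
x = -0.320 / -0.971 = 0.32956 → 32.956% Gg-93, 67.044% Gg-94.

32.956%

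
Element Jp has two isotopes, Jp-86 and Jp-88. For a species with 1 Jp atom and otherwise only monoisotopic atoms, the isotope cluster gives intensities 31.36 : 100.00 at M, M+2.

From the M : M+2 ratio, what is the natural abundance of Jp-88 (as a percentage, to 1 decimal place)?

Write p for the Jp-86 fraction. I(M+2)/I(M) = [C(1,1)·p^0·(1−p)] / p^1 = 1·(1−p)/p = 100.00/31.36 = 3.1888
(1−p)/p = 3.1888/1 = 3.1888  ⇒  p = 1/(1 + 3.1888) = 0.2387
Jp-86: 23.9%, Jp-88: 76.1%.

76.1%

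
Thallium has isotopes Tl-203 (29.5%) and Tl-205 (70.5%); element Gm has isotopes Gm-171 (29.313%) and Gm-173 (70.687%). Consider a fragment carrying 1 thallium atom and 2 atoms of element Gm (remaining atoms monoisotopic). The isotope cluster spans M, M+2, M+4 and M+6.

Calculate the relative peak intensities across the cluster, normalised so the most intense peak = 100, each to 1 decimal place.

Thallium pattern (n=1): 0.2950 : 0.7050
Element Gm pattern (n=2): 0.0859252 : 0.41440961 : 0.4996652
Convolve the two distributions (both contribute in 2-u steps):
  M: 0.2950×0.0859252 = 0.025348
  M+2: 0.2950×0.41440961 + 0.7050×0.0859252 = 0.182828
  M+4: 0.2950×0.4996652 + 0.7050×0.41440961 = 0.439560
  M+6: 0.7050×0.4996652 = 0.352264
Scale to base peak (0.439560) = 100: 5.8 : 41.6 : 100.0 : 80.1

5.8 : 41.6 : 100.0 : 80.1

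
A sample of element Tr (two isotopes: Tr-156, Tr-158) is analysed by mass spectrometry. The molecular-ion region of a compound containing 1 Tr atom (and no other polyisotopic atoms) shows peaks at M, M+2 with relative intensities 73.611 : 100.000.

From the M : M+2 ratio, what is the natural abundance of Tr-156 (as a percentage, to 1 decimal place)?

If p is the fraction of Tr that is Tr-156, then I(M+2)/I(M) = [C(1,1)·p^0·(1−p)] / p^1 = 1·(1−p)/p = 100.000/73.611 = 1.3585
(1−p)/p = 1.3585/1 = 1.3585  ⇒  p = 1/(1 + 1.3585) = 0.4240
Tr-156: 42.4%, Tr-158: 57.6%.

42.4%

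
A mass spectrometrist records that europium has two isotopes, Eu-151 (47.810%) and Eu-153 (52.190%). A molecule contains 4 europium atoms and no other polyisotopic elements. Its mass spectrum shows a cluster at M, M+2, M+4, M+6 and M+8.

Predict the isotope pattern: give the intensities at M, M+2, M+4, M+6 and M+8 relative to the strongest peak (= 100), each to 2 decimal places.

Each Eu atom is independently Eu-151 (p = 0.47810) or Eu-153 (q = 0.52190); the cluster is the binomial expansion (p + q)^4.
P(M) = 0.47810^4 = 0.052249
P(M+2) = 4 × 0.47810^3 × 0.52190^1 = 0.228141
P(M+4) = 6 × 0.47810^2 × 0.52190^2 = 0.373563
P(M+6) = 4 × 0.47810^1 × 0.52190^3 = 0.271857
P(M+8) = 0.52190^4 = 0.074191
The M+4 peak is largest (0.373563); scaling to 100 gives 13.99 : 61.07 : 100.00 : 72.77 : 19.86.

13.99 : 61.07 : 100.00 : 72.77 : 19.86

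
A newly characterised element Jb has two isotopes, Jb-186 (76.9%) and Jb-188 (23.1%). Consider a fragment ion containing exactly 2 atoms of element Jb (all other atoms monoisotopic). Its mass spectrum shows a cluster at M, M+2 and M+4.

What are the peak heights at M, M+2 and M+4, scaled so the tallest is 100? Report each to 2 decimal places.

100.00 : 60.08 : 9.02

The 2 Jb atoms are independent, so intensities follow the terms of (0.769 + 0.231)^2.
P(M) = 0.769^2 = 0.591361
P(M+2) = 2 × 0.769^1 × 0.231^1 = 0.355278
P(M+4) = 0.231^2 = 0.053361
The M peak is largest (0.591361); scaling to 100 gives 100.00 : 60.08 : 9.02.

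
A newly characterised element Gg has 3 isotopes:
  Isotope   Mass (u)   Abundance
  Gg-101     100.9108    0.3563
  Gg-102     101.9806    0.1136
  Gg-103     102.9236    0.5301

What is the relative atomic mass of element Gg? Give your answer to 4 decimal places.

102.0993 u

The abundance-weighted mean is 0.3563 × 100.9108 + 0.1136 × 101.9806 + 0.5301 × 102.9236
= 35.95452 + 11.58500 + 54.55980 = 102.09932 u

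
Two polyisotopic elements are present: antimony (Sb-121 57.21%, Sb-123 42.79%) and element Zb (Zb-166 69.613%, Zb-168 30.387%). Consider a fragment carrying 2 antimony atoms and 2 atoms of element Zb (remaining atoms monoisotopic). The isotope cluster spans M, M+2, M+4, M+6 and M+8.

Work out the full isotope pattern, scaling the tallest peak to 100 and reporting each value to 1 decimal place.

Antimony pattern (n=2): 0.32729841 : 0.48960318 : 0.18309841
Element Zb pattern (n=2): 0.48459698 : 0.42306605 : 0.09233698
Convolve the two distributions (both contribute in 2-u steps):
  M: 0.32729841×0.48459698 = 0.158608
  M+2: 0.32729841×0.42306605 + 0.48960318×0.48459698 = 0.375729
  M+4: 0.32729841×0.09233698 + 0.48960318×0.42306605 + 0.18309841×0.48459698 = 0.326085
  M+6: 0.48960318×0.09233698 + 0.18309841×0.42306605 = 0.122671
  M+8: 0.18309841×0.09233698 = 0.016907
Scale to base peak (0.375729) = 100: 42.2 : 100.0 : 86.8 : 32.6 : 4.5

42.2 : 100.0 : 86.8 : 32.6 : 4.5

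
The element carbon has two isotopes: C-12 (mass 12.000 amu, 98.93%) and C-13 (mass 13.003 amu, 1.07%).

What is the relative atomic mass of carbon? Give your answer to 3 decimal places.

Average mass = Σ (abundance × isotope mass) = 0.9893 × 12.000 + 0.0107 × 13.003
= 11.8716 + 0.1391 = 12.0107 amu

12.011 amu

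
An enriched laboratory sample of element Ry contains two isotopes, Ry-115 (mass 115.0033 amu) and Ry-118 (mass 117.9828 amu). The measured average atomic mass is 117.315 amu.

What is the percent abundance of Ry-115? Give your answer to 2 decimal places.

22.41%

Let x be the fractional abundance of Ry-115; then Ry-118 has abundance 1 − x.
115.0033·x + 117.9828·(1 − x) = 117.315
(115.0033 − 117.9828)·x = 117.315 − 117.9828
x = -0.6678 / -2.9795 = 0.22413 → 22.41% Ry-115, 77.59% Ry-118.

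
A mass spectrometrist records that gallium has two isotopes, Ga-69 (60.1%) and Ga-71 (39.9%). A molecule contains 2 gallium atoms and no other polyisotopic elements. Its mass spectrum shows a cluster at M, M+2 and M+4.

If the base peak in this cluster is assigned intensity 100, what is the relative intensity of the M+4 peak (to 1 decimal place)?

Term probabilities: M 0.3612, M+2 0.4796, M+4 0.1592. Base peak = M+2.
P(M+2) = C(2,1) × 0.601^1 × 0.399^1 = 2 × 0.6010 × 0.3990 = 0.479598 (base)
P(M+4) = C(2,2) × 0.601^0 × 0.399^2 = 1 × 1.0000 × 0.159201 = 0.159201
Relative intensity = 0.159201 / 0.479598 × 100 = 33.2

33.2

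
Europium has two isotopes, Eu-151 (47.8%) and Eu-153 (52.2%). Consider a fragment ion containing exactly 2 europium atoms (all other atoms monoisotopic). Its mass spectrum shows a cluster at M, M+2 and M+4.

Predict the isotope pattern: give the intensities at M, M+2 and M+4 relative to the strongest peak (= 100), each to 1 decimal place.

Each Eu atom is independently Eu-151 (p = 0.478) or Eu-153 (q = 0.522); the cluster is the binomial expansion (p + q)^2.
P(M) = 0.478^2 = 0.228484
P(M+2) = 2 × 0.478^1 × 0.522^1 = 0.499032
P(M+4) = 0.522^2 = 0.272484
The M+2 peak is largest (0.499032); scaling to 100 gives 45.8 : 100.0 : 54.6.

45.8 : 100.0 : 54.6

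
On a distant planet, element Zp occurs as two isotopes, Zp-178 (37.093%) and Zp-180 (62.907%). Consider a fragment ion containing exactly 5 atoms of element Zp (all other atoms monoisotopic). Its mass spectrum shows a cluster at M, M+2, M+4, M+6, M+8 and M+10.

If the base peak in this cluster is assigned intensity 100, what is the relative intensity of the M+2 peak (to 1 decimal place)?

Term probabilities: M 0.0070, M+2 0.0595, M+4 0.2020, M+6 0.3425, M+8 0.2904, M+10 0.0985. Base peak = M+6.
P(M+6) = C(5,3) × 0.37093^2 × 0.62907^3 = 10 × 0.13758906 × 0.24894128 = 0.342516 (base)
P(M+2) = C(5,1) × 0.37093^4 × 0.62907^1 = 5 × 0.01893075 × 0.62907 = 0.059544
Relative intensity = 0.059544 / 0.342516 × 100 = 17.4

17.4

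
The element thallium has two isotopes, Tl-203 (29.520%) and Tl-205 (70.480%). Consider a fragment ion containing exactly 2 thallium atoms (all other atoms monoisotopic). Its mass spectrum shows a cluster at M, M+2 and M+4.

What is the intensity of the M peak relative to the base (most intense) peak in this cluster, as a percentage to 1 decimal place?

17.5%

(0.29520 + 0.70480)^2 gives M 0.0871, M+2 0.4161, M+4 0.4967; the largest is M+4.
P(M+4) = C(2,2) × 0.29520^0 × 0.70480^2 = 1 × 1.0000 × 0.49674304 = 0.496743 (base)
P(M) = C(2,0) × 0.29520^2 × 0.70480^0 = 1 × 0.08714304 × 1.0000 = 0.087143
Relative intensity = 0.087143 / 0.496743 × 100 = 17.5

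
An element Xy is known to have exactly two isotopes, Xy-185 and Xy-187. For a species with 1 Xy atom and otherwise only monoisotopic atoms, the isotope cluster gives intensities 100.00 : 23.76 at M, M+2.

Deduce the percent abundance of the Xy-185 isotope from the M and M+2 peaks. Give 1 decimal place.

80.8%

Write p for the Xy-185 fraction. I(M+2)/I(M) = [C(1,1)·p^0·(1−p)] / p^1 = 1·(1−p)/p = 23.76/100.00 = 0.2376
(1−p)/p = 0.2376/1 = 0.2376  ⇒  p = 1/(1 + 0.2376) = 0.8080
Xy-185: 80.8%, Xy-187: 19.2%.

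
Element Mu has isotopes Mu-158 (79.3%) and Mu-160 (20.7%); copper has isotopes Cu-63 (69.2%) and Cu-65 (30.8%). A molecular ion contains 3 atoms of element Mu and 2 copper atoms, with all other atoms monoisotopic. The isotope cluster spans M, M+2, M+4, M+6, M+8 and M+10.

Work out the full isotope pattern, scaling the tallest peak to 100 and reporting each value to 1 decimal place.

Element Mu pattern (n=3): 0.49867726 : 0.39051523 : 0.10193777 : 0.00886974
Copper pattern (n=2): 0.478864 : 0.426272 : 0.094864
Convolve the two distributions (both contribute in 2-u steps):
  M: 0.49867726×0.478864 = 0.238799
  M+2: 0.49867726×0.426272 + 0.39051523×0.478864 = 0.399576
  M+4: 0.49867726×0.094864 + 0.39051523×0.426272 + 0.10193777×0.478864 = 0.262587
  M+6: 0.39051523×0.094864 + 0.10193777×0.426272 + 0.00886974×0.478864 = 0.084746
  M+8: 0.10193777×0.094864 + 0.00886974×0.426272 = 0.013451
  M+10: 0.00886974×0.094864 = 0.000841
Scale to base peak (0.399576) = 100: 59.8 : 100.0 : 65.7 : 21.2 : 3.4 : 0.2

59.8 : 100.0 : 65.7 : 21.2 : 3.4 : 0.2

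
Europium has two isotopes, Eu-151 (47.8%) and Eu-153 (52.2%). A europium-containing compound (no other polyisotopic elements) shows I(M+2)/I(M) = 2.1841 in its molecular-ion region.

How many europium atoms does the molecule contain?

The M+2/M ratio from n Eu atoms is n · q/p = n · 0.522/0.478.
n = 2.1841 × 0.478/0.522 = 2.00 ≈ 2

2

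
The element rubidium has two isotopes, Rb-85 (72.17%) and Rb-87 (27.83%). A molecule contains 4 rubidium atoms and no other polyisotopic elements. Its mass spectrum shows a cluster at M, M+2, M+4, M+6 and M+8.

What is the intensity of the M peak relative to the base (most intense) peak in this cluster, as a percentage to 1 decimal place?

64.8%

(0.7217 + 0.2783)^4 gives M 0.2713, M+2 0.4184, M+4 0.2420, M+6 0.0622, M+8 0.0060; the largest is M+2.
P(M+2) = C(4,1) × 0.7217^3 × 0.2783^1 = 4 × 0.37589809 × 0.2783 = 0.418450 (base)
P(M) = C(4,0) × 0.7217^4 × 0.2783^0 = 1 × 0.27128565 × 1.0000 = 0.271286
Relative intensity = 0.271286 / 0.418450 × 100 = 64.8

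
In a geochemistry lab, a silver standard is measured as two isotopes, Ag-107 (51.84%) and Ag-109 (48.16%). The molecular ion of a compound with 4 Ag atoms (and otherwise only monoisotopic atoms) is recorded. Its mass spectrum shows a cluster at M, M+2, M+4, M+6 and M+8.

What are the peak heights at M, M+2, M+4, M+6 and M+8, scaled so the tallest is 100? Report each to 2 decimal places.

19.31 : 71.76 : 100.00 : 61.93 : 14.38

Each Ag atom is independently Ag-107 (p = 0.5184) or Ag-109 (q = 0.4816); the cluster is the binomial expansion (p + q)^4.
P(M) = 0.5184^4 = 0.072220
P(M+2) = 4 × 0.5184^3 × 0.4816^1 = 0.268375
P(M+4) = 6 × 0.5184^2 × 0.4816^2 = 0.373985
P(M+6) = 4 × 0.5184^1 × 0.4816^3 = 0.231624
P(M+8) = 0.4816^4 = 0.053795
The M+4 peak is largest (0.373985); scaling to 100 gives 19.31 : 71.76 : 100.00 : 61.93 : 14.38.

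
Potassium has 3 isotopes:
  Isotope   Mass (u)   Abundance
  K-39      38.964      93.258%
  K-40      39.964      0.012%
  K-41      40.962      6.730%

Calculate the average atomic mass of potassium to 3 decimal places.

Weight each isotope mass by its fractional abundance: 0.93258 × 38.964 + 0.00012 × 39.964 + 0.06730 × 40.962
= 36.3370 + 0.0048 + 2.7567 = 39.0985 u

39.099 u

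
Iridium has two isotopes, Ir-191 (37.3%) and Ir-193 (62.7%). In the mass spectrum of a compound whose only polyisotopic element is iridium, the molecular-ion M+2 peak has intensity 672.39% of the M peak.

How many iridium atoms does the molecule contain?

4

For n independent Ir atoms, I(M+2)/I(M) = n · (abundance Ir-193) / (abundance Ir-191) = n · 0.627/0.373.
n = 6.7239 × 0.373/0.627 = 4.00 ≈ 4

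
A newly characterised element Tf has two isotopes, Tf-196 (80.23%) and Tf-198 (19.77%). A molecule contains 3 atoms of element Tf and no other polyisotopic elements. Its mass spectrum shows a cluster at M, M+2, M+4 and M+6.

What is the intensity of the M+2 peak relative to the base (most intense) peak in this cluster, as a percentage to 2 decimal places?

(0.8023 + 0.1977)^3 gives M 0.5164, M+2 0.3818, M+4 0.0941, M+6 0.0077; the largest is M.
P(M) = C(3,0) × 0.8023^3 × 0.1977^0 = 1 × 0.51642871 × 1.0000 = 0.516429 (base)
P(M+2) = C(3,1) × 0.8023^2 × 0.1977^1 = 3 × 0.64368529 × 0.1977 = 0.381770
Relative intensity = 0.381770 / 0.516429 × 100 = 73.92

73.92%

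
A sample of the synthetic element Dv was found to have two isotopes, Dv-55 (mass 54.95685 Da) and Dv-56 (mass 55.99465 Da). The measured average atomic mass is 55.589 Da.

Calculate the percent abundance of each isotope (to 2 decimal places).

Let x be the fractional abundance of Dv-55; then Dv-56 has abundance 1 − x.
54.95685·x + 55.99465·(1 − x) = 55.589
(54.95685 − 55.99465)·x = 55.589 − 55.99465
x = -0.40565 / -1.03780 = 0.39087 → 39.09% Dv-55, 60.91% Dv-56.

Dv-55: 39.09%, Dv-56: 60.91%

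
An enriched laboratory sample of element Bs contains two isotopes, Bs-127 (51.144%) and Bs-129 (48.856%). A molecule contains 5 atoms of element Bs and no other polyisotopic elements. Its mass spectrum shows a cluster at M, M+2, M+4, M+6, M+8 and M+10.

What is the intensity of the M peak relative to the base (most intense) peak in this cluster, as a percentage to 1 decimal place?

11.0%

Term probabilities: M 0.0350, M+2 0.1671, M+4 0.3193, M+6 0.3050, M+8 0.1457, M+10 0.0278. Base peak = M+4.
P(M+4) = C(5,2) × 0.51144^3 × 0.48856^2 = 10 × 0.13377781 × 0.23869087 = 0.319315 (base)
P(M) = C(5,0) × 0.51144^5 × 0.48856^0 = 1 × 0.03499238 × 1.0000 = 0.034992
Relative intensity = 0.034992 / 0.319315 × 100 = 11.0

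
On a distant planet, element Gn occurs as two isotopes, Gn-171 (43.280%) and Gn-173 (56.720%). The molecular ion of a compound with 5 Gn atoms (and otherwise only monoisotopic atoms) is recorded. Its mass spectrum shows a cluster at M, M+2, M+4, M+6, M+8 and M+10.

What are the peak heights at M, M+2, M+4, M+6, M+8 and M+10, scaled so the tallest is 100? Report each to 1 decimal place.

4.4 : 29.1 : 76.3 : 100.0 : 65.5 : 17.2

Each Gn atom is independently Gn-171 (p = 0.43280) or Gn-173 (q = 0.56720); the cluster is the binomial expansion (p + q)^5.
P(M) = 0.43280^5 = 0.015186
P(M+2) = 5 × 0.43280^4 × 0.56720^1 = 0.099507
P(M+4) = 10 × 0.43280^3 × 0.56720^2 = 0.260816
P(M+6) = 10 × 0.43280^2 × 0.56720^3 = 0.341809
P(M+8) = 5 × 0.43280^1 × 0.56720^4 = 0.223976
P(M+10) = 0.56720^5 = 0.058706
The M+6 peak is largest (0.341809); scaling to 100 gives 4.4 : 29.1 : 76.3 : 100.0 : 65.5 : 17.2.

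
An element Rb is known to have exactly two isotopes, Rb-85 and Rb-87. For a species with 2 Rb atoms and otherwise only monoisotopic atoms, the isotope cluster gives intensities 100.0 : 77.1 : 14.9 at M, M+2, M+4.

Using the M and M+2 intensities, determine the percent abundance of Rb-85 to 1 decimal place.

Write p for the Rb-85 fraction. I(M+2)/I(M) = [C(2,1)·p^1·(1−p)] / p^2 = 2·(1−p)/p = 77.1/100.0 = 0.7710
(1−p)/p = 0.7710/2 = 0.3855  ⇒  p = 1/(1 + 0.3855) = 0.7218
Rb-85: 72.2%, Rb-87: 27.8%.

72.2%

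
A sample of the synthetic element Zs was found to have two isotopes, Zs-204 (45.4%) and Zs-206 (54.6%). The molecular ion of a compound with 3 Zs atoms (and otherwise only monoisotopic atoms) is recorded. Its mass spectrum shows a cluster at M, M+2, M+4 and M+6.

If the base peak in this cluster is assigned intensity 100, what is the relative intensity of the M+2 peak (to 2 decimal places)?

Term probabilities: M 0.0936, M+2 0.3376, M+4 0.4060, M+6 0.1628. Base peak = M+4.
P(M+4) = C(3,2) × 0.454^1 × 0.546^2 = 3 × 0.4540 × 0.298116 = 0.406034 (base)
P(M+2) = C(3,1) × 0.454^2 × 0.546^1 = 3 × 0.206116 × 0.5460 = 0.337618
Relative intensity = 0.337618 / 0.406034 × 100 = 83.15

83.15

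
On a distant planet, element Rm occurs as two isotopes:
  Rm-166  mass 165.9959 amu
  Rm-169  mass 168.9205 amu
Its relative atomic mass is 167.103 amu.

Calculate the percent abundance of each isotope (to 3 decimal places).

Rm-166: 62.145%, Rm-169: 37.855%

Let x be the fractional abundance of Rm-166; then Rm-169 has abundance 1 − x.
165.9959·x + 168.9205·(1 − x) = 167.103
(165.9959 − 168.9205)·x = 167.103 − 168.9205
x = -1.8175 / -2.9246 = 0.62145 → 62.145% Rm-166, 37.855% Rm-169.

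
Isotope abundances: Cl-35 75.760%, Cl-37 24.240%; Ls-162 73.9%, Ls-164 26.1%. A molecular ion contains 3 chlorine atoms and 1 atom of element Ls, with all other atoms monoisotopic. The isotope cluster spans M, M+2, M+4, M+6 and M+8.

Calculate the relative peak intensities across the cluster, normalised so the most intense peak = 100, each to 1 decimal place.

Chlorine pattern (n=3): 0.4348304 : 0.41738208 : 0.13354464 : 0.01424288
Element Ls pattern (n=1): 0.7390 : 0.2610
Convolve the two distributions (both contribute in 2-u steps):
  M: 0.4348304×0.7390 = 0.321340
  M+2: 0.4348304×0.2610 + 0.41738208×0.7390 = 0.421936
  M+4: 0.41738208×0.2610 + 0.13354464×0.7390 = 0.207626
  M+6: 0.13354464×0.2610 + 0.01424288×0.7390 = 0.045381
  M+8: 0.01424288×0.2610 = 0.003717
Scale to base peak (0.421936) = 100: 76.2 : 100.0 : 49.2 : 10.8 : 0.9

76.2 : 100.0 : 49.2 : 10.8 : 0.9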